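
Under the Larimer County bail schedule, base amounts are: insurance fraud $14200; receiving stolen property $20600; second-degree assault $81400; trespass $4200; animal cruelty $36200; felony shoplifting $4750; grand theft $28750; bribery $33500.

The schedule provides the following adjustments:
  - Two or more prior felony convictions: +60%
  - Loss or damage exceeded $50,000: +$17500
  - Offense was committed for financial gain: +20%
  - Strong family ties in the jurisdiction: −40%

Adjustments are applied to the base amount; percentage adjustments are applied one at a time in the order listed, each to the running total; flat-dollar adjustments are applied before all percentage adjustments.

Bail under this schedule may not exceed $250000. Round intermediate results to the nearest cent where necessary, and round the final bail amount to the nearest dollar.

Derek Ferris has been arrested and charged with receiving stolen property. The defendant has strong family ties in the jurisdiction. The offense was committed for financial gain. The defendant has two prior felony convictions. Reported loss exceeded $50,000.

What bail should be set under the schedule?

$43891

Base amounts from the schedule: receiving stolen property $20600.
Single charge. Combined base = $20600.
Loss or damage exceeded $50,000 (+$17500 flat): $20600 + $17500 = $38100.
Two or more prior felony convictions (+60%): $38100 × 1.6 = $60960.
Offense was committed for financial gain (+20%): $60960 × 1.2 = $73152.
Strong family ties in the jurisdiction (−40%): $73152 × 0.6 = $43891.20.
$43891.20 is within the $250000 maximum.
Rounded to the nearest dollar: $43891.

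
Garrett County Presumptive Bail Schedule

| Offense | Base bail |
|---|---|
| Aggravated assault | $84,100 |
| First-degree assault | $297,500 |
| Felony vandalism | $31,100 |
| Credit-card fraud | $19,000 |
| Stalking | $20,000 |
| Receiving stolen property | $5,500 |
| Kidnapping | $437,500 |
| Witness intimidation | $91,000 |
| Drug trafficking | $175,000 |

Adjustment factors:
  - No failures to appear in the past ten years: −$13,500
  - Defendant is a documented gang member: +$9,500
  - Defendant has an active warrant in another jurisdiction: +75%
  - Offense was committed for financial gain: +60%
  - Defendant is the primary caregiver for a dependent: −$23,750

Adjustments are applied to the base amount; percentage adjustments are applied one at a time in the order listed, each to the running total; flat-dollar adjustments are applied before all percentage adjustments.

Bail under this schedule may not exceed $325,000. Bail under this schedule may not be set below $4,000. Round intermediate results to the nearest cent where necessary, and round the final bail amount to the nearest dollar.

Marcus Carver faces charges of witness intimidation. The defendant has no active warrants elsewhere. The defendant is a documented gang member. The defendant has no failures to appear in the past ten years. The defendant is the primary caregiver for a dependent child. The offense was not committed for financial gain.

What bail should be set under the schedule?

$63,250

Base amounts from the schedule: witness intimidation $91,000.
Single charge. Combined base = $91,000.
No failures to appear in the past ten years (−$13,500 flat): $91,000 − $13,500 = $77,500.
Defendant is a documented gang member (+$9,500 flat): $77,500 + $9,500 = $87,000.
Defendant is the primary caregiver for a dependent (−$23,750 flat): $87,000 − $23,750 = $63,250.
$63,250 is within the $325,000 maximum.
$63,250 is at or above the $4,000 minimum.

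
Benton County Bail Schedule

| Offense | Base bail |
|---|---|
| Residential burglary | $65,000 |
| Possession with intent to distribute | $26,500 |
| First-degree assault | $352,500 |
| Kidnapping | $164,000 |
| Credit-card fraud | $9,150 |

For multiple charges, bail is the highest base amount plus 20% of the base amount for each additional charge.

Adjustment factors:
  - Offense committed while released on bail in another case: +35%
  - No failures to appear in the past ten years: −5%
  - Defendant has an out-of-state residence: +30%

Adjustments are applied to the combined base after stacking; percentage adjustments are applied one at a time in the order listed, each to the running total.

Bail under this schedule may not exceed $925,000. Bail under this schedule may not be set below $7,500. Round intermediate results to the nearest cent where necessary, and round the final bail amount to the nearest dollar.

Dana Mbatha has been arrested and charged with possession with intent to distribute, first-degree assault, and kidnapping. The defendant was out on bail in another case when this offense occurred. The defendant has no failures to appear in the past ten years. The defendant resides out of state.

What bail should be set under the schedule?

Base amounts from the schedule: possession with intent to distribute $26,500; first-degree assault $352,500; kidnapping $164,000.
Stacking rule: highest base plus 20% of each additional charge. Highest is first-degree assault at $352,500. Additional: $26,500 × 20% = $5,300; $164,000 × 20% = $32,800. Combined base = $352,500 + $38,100 = $390,600.
Offense committed while released on bail in another case (+35%): $390,600 × 1.35 = $527,310.
No failures to appear in the past ten years (−5%): $527,310 × 0.95 = $500,944.50.
Defendant has an out-of-state residence (+30%): $500,944.50 × 1.3 = $651,227.85.
$651,227.85 is within the $925,000 maximum.
$651,227.85 is at or above the $7,500 minimum.
Rounded to the nearest dollar: $651,228.

$651,228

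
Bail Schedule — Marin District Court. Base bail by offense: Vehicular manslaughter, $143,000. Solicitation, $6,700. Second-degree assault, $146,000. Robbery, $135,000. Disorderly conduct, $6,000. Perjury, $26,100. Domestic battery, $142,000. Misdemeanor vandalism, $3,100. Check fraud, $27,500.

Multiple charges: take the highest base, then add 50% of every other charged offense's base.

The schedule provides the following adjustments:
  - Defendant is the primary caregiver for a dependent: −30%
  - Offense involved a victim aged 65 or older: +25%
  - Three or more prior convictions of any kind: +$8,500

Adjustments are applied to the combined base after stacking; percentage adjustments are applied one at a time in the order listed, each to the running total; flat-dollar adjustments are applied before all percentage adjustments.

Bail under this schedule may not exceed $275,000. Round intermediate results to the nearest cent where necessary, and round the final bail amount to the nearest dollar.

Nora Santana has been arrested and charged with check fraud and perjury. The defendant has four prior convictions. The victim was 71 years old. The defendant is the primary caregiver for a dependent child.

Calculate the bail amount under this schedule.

$42,919

Base amounts from the schedule: check fraud $27,500; perjury $26,100.
Stacking rule: highest base plus 50% of each additional charge. Highest is check fraud at $27,500. Additional: $26,100 × 50% = $13,050. Combined base = $27,500 + $13,050 = $40,550.
Three or more prior convictions of any kind (+$8,500 flat): $40,550 + $8,500 = $49,050.
Defendant is the primary caregiver for a dependent (−30%): $49,050 × 0.7 = $34,335.
Offense involved a victim aged 65 or older (+25%): $34,335 × 1.25 = $42,918.75.
$42,918.75 is within the $275,000 maximum.
Rounded to the nearest dollar: $42,919.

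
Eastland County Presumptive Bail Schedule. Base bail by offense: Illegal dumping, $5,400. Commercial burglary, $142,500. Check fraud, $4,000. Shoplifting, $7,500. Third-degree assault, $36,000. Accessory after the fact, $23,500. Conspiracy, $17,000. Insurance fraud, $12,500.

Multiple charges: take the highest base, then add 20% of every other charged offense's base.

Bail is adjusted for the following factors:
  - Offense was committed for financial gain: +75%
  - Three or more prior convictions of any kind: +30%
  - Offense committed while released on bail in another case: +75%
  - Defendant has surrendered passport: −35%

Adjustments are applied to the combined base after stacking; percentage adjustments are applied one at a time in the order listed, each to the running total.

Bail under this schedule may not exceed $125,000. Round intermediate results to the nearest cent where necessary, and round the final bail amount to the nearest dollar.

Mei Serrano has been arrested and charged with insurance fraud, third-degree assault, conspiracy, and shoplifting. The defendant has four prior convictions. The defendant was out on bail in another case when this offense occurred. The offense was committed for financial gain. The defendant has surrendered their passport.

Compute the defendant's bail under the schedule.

Base amounts from the schedule: insurance fraud $12,500; third-degree assault $36,000; conspiracy $17,000; shoplifting $7,500.
Stacking rule: highest base plus 20% of each additional charge. Highest is third-degree assault at $36,000. Additional: $12,500 × 20% = $2,500; $17,000 × 20% = $3,400; $7,500 × 20% = $1,500. Combined base = $36,000 + $7,400 = $43,400.
Offense was committed for financial gain (+75%): $43,400 × 1.75 = $75,950.
Three or more prior convictions of any kind (+30%): $75,950 × 1.3 = $98,735.
Offense committed while released on bail in another case (+75%): $98,735 × 1.75 = $172,786.25.
Defendant has surrendered passport (−35%): $172,786.25 × 0.65 = $112,311.06.
$112,311.06 is within the $125,000 maximum.
Rounded to the nearest dollar: $112,311.

$112,311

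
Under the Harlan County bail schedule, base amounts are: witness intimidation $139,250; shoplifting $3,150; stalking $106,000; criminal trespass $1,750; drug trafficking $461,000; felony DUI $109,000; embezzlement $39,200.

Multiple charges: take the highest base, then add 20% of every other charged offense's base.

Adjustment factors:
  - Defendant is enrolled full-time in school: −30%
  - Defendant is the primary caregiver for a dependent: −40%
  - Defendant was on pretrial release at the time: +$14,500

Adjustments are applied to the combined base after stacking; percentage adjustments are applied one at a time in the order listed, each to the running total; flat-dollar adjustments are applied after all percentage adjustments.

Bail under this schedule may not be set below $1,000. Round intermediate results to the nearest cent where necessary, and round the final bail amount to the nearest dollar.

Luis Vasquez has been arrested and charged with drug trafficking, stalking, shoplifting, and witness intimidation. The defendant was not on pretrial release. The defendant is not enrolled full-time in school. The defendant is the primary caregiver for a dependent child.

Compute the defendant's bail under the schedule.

Base amounts from the schedule: drug trafficking $461,000; stalking $106,000; shoplifting $3,150; witness intimidation $139,250.
Stacking rule: highest base plus 20% of each additional charge. Highest is drug trafficking at $461,000. Additional: $106,000 × 20% = $21,200; $3,150 × 20% = $630; $139,250 × 20% = $27,850. Combined base = $461,000 + $49,680 = $510,680.
Defendant is the primary caregiver for a dependent (−40%): $510,680 × 0.6 = $306,408.
$306,408 is at or above the $1,000 minimum.

$306,408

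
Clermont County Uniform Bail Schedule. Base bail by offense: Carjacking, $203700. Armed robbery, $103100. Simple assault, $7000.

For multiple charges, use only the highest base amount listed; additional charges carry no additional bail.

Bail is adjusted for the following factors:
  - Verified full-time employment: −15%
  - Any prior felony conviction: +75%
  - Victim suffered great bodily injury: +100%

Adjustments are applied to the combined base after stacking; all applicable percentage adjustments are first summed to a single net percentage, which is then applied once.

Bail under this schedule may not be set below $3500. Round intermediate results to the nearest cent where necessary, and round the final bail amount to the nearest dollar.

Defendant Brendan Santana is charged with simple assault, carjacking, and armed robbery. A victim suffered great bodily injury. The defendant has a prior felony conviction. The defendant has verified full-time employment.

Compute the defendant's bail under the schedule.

$529620

Base amounts from the schedule: simple assault $7000; carjacking $203700; armed robbery $103100.
Stacking rule: use the highest base only. Highest is carjacking at $203700. Combined base = $203700.
Net percentage adjustment: −15% +75% +100% = +160%. $203700 × 2.6 = $529620.
$529620 is at or above the $3500 minimum.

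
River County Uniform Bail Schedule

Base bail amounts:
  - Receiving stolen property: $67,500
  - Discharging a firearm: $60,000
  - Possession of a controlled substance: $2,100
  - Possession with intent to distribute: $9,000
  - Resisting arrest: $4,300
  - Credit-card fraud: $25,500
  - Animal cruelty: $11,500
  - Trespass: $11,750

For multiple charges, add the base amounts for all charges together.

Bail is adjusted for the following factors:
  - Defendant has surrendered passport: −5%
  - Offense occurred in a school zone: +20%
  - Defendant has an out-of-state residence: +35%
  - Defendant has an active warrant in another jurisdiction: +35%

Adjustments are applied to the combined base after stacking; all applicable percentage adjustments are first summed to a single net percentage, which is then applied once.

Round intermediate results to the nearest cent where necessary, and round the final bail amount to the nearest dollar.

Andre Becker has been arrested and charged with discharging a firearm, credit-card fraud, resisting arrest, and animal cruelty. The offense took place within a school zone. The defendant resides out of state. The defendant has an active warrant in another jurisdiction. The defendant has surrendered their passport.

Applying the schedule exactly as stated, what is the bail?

Base amounts from the schedule: discharging a firearm $60,000; credit-card fraud $25,500; resisting arrest $4,300; animal cruelty $11,500.
Stacking rule: sum of all bases. $60,000 + $25,500 + $4,300 + $11,500 = $101,300.
Net percentage adjustment: −5% +20% +35% +35% = +85%. $101,300 × 1.85 = $187,405.

$187,405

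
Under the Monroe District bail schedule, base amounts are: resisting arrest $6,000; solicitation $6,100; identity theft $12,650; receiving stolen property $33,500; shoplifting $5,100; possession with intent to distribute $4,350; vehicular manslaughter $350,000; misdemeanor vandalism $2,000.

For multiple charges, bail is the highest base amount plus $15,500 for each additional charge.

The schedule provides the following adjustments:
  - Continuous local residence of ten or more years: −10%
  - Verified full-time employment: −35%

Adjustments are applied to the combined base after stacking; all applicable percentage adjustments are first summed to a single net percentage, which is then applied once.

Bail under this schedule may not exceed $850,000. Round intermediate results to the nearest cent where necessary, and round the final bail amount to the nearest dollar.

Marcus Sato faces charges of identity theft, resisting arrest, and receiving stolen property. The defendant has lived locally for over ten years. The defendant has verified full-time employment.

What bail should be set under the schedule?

$35,475

Base amounts from the schedule: identity theft $12,650; resisting arrest $6,000; receiving stolen property $33,500.
Stacking rule: highest base plus $15,500 per additional charge. Highest is receiving stolen property at $33,500; 2 additional charges → +$31,000. Combined base = $64,500.
Net percentage adjustment: −10% −35% = −45%. $64,500 × 0.55 = $35,475.
$35,475 is within the $850,000 maximum.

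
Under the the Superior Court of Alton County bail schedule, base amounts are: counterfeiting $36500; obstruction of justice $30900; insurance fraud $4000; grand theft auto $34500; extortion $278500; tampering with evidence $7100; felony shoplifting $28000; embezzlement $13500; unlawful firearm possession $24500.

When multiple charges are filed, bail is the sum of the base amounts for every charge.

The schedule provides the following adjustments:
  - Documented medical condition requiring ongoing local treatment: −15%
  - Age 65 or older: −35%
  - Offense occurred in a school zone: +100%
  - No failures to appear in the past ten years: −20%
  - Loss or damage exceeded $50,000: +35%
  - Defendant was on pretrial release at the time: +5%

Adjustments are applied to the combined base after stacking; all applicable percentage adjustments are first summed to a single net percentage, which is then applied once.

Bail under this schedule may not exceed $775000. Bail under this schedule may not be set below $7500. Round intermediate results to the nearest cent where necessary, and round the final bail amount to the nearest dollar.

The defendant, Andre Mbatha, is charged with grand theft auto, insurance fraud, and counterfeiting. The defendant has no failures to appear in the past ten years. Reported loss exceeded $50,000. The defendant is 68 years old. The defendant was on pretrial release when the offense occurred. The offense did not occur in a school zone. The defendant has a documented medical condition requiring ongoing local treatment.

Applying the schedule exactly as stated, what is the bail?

Base amounts from the schedule: grand theft auto $34500; insurance fraud $4000; counterfeiting $36500.
Stacking rule: sum of all bases. $34500 + $4000 + $36500 = $75000.
Net percentage adjustment: −15% −35% −20% +35% +5% = −30%. $75000 × 0.7 = $52500.
$52500 is within the $775000 maximum.
$52500 is at or above the $7500 minimum.

$52500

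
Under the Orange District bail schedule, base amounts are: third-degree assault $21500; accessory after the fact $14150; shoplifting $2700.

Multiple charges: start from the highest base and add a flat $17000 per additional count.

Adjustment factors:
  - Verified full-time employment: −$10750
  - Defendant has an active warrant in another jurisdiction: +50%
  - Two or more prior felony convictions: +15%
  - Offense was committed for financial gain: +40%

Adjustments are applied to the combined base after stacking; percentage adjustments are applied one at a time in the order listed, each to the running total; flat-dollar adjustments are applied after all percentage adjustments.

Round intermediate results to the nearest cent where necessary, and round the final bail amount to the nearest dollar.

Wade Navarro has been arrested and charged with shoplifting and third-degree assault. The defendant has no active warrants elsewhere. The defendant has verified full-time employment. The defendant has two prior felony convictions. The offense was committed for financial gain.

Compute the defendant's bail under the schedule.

$51235

Base amounts from the schedule: shoplifting $2700; third-degree assault $21500.
Stacking rule: highest base plus $17000 per additional charge. Highest is third-degree assault at $21500; 1 additional charge → +$17000. Combined base = $38500.
Two or more prior felony convictions (+15%): $38500 × 1.15 = $44275.
Offense was committed for financial gain (+40%): $44275 × 1.4 = $61985.
Verified full-time employment (−$10750 flat): $61985 − $10750 = $51235.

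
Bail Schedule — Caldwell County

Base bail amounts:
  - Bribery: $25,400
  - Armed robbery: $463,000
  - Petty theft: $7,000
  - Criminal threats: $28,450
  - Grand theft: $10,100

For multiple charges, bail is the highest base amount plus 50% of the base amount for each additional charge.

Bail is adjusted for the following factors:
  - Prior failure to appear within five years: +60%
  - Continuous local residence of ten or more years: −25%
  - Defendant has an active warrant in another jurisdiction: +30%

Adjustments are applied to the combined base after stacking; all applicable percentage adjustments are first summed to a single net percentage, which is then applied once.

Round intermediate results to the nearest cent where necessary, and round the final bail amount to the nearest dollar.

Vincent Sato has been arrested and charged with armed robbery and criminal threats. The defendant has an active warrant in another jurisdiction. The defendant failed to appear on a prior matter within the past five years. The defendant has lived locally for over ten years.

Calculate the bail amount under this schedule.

$787,421

Base amounts from the schedule: armed robbery $463,000; criminal threats $28,450.
Stacking rule: highest base plus 50% of each additional charge. Highest is armed robbery at $463,000. Additional: $28,450 × 50% = $14,225. Combined base = $463,000 + $14,225 = $477,225.
Net percentage adjustment: +60% −25% +30% = +65%. $477,225 × 1.65 = $787,421.25.
Rounded to the nearest dollar: $787,421.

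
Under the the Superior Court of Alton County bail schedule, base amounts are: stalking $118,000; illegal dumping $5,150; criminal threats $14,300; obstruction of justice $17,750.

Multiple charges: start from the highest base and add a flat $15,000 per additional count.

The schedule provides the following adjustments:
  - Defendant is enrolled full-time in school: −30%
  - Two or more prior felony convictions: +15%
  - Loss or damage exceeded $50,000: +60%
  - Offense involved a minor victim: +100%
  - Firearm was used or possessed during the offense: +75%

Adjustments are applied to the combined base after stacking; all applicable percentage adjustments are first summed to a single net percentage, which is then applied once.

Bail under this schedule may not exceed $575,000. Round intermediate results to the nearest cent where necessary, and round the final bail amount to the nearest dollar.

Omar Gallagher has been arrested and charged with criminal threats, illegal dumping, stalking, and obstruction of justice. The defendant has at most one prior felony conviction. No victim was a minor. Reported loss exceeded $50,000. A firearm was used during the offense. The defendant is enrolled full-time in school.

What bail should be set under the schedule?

$334,150

Base amounts from the schedule: criminal threats $14,300; illegal dumping $5,150; stalking $118,000; obstruction of justice $17,750.
Stacking rule: highest base plus $15,000 per additional charge. Highest is stalking at $118,000; 3 additional charges → +$45,000. Combined base = $163,000.
Net percentage adjustment: −30% +60% +75% = +105%. $163,000 × 2.05 = $334,150.
$334,150 is within the $575,000 maximum.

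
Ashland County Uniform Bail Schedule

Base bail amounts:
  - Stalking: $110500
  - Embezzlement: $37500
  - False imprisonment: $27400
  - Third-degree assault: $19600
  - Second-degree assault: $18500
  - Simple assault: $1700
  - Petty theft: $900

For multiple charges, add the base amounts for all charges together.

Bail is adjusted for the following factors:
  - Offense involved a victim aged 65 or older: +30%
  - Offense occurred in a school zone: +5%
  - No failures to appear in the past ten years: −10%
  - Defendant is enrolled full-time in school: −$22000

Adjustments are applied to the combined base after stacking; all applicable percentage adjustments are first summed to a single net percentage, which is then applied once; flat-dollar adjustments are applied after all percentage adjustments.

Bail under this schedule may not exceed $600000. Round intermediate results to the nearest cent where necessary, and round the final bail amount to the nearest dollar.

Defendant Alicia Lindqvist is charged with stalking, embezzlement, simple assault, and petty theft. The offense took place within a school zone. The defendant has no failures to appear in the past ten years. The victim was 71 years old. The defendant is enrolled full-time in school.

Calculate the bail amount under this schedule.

Base amounts from the schedule: stalking $110500; embezzlement $37500; simple assault $1700; petty theft $900.
Stacking rule: sum of all bases. $110500 + $37500 + $1700 + $900 = $150600.
Net percentage adjustment: +30% +5% −10% = +25%. $150600 × 1.25 = $188250.
Defendant is enrolled full-time in school (−$22000 flat): $188250 − $22000 = $166250.
$166250 is within the $600000 maximum.

$166250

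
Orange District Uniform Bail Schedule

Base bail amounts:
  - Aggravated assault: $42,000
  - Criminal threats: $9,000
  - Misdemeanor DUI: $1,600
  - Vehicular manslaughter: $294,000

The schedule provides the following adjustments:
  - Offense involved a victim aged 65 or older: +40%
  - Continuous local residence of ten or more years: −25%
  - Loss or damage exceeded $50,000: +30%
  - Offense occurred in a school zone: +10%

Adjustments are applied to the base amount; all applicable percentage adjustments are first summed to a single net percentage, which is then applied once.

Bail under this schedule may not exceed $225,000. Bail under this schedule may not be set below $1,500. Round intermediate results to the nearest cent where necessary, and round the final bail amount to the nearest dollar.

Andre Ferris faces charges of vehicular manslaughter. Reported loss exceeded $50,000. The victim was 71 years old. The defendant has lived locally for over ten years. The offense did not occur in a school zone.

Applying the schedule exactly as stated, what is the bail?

$225,000

Base amounts from the schedule: vehicular manslaughter $294,000.
Single charge. Combined base = $294,000.
Net percentage adjustment: +40% −25% +30% = +45%. $294,000 × 1.45 = $426,300.
Result $426,300 exceeds the maximum of $225,000; bail is capped at $225,000.
$225,000 is at or above the $1,500 minimum.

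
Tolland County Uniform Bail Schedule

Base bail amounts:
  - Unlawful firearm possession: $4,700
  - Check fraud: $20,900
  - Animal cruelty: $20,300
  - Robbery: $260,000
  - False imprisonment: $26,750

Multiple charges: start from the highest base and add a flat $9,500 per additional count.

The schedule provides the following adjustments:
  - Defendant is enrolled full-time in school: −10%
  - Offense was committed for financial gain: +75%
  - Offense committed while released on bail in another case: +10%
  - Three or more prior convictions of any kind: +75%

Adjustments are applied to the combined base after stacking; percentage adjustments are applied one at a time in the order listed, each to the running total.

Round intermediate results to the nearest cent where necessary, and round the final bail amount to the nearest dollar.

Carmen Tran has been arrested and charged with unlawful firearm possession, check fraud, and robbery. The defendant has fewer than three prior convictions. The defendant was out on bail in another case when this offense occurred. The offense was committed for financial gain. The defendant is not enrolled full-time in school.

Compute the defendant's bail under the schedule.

Base amounts from the schedule: unlawful firearm possession $4,700; check fraud $20,900; robbery $260,000.
Stacking rule: highest base plus $9,500 per additional charge. Highest is robbery at $260,000; 2 additional charges → +$19,000. Combined base = $279,000.
Offense was committed for financial gain (+75%): $279,000 × 1.75 = $488,250.
Offense committed while released on bail in another case (+10%): $488,250 × 1.1 = $537,075.

$537,075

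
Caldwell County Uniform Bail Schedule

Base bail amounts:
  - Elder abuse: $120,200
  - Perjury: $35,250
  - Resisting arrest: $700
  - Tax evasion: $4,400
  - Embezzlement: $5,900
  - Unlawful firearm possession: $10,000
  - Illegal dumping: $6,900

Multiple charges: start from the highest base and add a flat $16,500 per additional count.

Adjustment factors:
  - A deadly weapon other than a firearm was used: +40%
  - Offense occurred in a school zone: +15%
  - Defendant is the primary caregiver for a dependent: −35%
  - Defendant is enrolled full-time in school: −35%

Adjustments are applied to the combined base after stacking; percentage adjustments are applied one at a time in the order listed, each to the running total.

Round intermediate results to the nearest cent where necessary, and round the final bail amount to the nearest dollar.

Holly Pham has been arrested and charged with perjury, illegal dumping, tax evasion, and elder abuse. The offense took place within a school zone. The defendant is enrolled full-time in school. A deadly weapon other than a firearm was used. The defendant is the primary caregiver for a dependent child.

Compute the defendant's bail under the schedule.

$115,434

Base amounts from the schedule: perjury $35,250; illegal dumping $6,900; tax evasion $4,400; elder abuse $120,200.
Stacking rule: highest base plus $16,500 per additional charge. Highest is elder abuse at $120,200; 3 additional charges → +$49,500. Combined base = $169,700.
A deadly weapon other than a firearm was used (+40%): $169,700 × 1.4 = $237,580.
Offense occurred in a school zone (+15%): $237,580 × 1.15 = $273,217.
Defendant is the primary caregiver for a dependent (−35%): $273,217 × 0.65 = $177,591.05.
Defendant is enrolled full-time in school (−35%): $177,591.05 × 0.65 = $115,434.18.
Rounded to the nearest dollar: $115,434.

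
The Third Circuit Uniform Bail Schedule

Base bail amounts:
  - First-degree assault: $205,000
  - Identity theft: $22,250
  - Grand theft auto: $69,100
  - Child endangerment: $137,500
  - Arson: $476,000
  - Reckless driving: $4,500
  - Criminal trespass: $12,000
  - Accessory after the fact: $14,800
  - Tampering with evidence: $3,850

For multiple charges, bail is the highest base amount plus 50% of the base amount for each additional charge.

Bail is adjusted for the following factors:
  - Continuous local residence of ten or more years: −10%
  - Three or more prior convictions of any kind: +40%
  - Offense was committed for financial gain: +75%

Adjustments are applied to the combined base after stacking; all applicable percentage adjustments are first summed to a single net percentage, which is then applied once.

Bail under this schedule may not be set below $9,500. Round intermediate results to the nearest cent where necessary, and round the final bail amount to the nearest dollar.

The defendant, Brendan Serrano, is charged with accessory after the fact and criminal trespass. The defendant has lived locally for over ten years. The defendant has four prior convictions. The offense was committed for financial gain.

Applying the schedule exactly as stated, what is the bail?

$42,640

Base amounts from the schedule: accessory after the fact $14,800; criminal trespass $12,000.
Stacking rule: highest base plus 50% of each additional charge. Highest is accessory after the fact at $14,800. Additional: $12,000 × 50% = $6,000. Combined base = $14,800 + $6,000 = $20,800.
Net percentage adjustment: −10% +40% +75% = +105%. $20,800 × 2.05 = $42,640.
$42,640 is at or above the $9,500 minimum.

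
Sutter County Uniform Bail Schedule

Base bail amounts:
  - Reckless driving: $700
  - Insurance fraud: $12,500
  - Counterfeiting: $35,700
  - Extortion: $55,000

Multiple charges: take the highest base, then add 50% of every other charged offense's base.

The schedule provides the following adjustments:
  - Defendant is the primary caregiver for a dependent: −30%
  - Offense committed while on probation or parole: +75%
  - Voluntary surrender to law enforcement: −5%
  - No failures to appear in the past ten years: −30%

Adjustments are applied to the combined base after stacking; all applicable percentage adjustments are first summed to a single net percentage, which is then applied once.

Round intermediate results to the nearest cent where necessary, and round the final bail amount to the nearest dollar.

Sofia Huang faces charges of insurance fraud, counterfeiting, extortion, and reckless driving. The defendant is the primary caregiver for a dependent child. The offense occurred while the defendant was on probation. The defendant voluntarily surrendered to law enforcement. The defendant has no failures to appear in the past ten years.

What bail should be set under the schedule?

$87,395

Base amounts from the schedule: insurance fraud $12,500; counterfeiting $35,700; extortion $55,000; reckless driving $700.
Stacking rule: highest base plus 50% of each additional charge. Highest is extortion at $55,000. Additional: $12,500 × 50% = $6,250; $35,700 × 50% = $17,850; $700 × 50% = $350. Combined base = $55,000 + $24,450 = $79,450.
Net percentage adjustment: −30% +75% −5% −30% = +10%. $79,450 × 1.1 = $87,395.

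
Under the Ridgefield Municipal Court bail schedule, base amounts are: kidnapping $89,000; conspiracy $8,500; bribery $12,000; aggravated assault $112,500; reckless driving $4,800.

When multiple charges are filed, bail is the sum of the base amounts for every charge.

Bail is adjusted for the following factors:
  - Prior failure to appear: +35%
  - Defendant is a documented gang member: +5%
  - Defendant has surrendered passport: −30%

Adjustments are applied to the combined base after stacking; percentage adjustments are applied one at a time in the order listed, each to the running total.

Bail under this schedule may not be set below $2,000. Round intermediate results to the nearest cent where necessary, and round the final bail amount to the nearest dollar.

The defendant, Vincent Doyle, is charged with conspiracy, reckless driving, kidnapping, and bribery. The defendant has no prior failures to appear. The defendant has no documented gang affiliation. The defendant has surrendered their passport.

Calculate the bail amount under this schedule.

Base amounts from the schedule: conspiracy $8,500; reckless driving $4,800; kidnapping $89,000; bribery $12,000.
Stacking rule: sum of all bases. $8,500 + $4,800 + $89,000 + $12,000 = $114,300.
Defendant has surrendered passport (−30%): $114,300 × 0.7 = $80,010.
$80,010 is at or above the $2,000 minimum.

$80,010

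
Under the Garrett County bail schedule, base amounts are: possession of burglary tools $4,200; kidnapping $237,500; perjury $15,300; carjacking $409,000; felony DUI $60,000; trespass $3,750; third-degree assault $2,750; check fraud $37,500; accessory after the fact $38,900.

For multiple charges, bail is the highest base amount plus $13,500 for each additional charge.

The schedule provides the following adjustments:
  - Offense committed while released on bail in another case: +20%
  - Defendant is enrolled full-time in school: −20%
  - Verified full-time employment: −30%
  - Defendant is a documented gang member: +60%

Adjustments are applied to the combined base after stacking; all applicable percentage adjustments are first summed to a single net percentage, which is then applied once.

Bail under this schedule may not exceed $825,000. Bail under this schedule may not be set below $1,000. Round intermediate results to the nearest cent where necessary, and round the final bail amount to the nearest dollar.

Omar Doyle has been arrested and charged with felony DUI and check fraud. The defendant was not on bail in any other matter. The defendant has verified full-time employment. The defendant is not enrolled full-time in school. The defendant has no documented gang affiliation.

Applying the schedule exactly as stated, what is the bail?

Base amounts from the schedule: felony DUI $60,000; check fraud $37,500.
Stacking rule: highest base plus $13,500 per additional charge. Highest is felony DUI at $60,000; 1 additional charge → +$13,500. Combined base = $73,500.
Verified full-time employment (−30%): $73,500 × 0.7 = $51,450.
$51,450 is within the $825,000 maximum.
$51,450 is at or above the $1,000 minimum.

$51,450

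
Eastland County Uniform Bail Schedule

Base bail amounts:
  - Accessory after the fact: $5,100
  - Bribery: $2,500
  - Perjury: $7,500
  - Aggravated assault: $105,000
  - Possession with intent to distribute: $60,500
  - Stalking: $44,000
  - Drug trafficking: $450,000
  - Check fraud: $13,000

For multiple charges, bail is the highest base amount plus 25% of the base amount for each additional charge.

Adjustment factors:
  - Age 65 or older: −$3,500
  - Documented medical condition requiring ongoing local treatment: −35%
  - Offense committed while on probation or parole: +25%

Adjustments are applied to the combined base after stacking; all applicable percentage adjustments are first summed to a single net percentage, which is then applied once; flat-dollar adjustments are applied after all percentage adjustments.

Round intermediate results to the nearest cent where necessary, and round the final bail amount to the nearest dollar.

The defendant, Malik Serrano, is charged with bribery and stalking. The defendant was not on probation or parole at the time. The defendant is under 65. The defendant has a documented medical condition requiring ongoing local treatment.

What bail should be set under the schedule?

$29,006

Base amounts from the schedule: bribery $2,500; stalking $44,000.
Stacking rule: highest base plus 25% of each additional charge. Highest is stalking at $44,000. Additional: $2,500 × 25% = $625. Combined base = $44,000 + $625 = $44,625.
Documented medical condition requiring ongoing local treatment (−35%): $44,625 × 0.65 = $29,006.25.
Rounded to the nearest dollar: $29,006.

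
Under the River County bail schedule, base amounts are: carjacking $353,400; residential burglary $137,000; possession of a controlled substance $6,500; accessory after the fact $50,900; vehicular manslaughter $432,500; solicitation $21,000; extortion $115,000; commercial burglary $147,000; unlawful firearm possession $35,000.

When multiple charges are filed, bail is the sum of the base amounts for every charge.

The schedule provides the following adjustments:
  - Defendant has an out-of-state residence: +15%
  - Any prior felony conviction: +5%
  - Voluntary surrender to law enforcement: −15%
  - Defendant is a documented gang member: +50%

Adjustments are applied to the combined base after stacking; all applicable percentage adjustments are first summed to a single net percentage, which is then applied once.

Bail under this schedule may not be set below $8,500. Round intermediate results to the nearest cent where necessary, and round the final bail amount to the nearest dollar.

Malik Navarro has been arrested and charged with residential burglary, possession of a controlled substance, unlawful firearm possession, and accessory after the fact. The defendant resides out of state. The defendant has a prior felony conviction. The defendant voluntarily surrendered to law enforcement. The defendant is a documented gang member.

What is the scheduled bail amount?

Base amounts from the schedule: residential burglary $137,000; possession of a controlled substance $6,500; unlawful firearm possession $35,000; accessory after the fact $50,900.
Stacking rule: sum of all bases. $137,000 + $6,500 + $35,000 + $50,900 = $229,400.
Net percentage adjustment: +15% +5% −15% +50% = +55%. $229,400 × 1.55 = $355,570.
$355,570 is at or above the $8,500 minimum.

$355,570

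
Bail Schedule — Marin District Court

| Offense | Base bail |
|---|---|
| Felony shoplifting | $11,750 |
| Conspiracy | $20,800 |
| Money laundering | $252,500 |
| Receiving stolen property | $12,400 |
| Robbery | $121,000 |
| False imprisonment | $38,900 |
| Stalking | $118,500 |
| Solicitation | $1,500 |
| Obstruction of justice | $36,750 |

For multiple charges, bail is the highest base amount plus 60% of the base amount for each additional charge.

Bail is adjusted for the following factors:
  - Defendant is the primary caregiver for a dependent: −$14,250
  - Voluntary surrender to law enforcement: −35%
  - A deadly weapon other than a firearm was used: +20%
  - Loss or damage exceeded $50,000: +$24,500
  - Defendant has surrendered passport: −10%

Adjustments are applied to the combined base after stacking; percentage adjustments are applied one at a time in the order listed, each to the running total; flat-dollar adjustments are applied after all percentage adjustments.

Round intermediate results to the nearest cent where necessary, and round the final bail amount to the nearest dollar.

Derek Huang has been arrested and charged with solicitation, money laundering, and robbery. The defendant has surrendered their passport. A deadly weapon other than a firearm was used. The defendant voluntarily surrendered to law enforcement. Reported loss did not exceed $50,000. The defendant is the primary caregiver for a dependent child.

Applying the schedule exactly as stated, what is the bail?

Base amounts from the schedule: solicitation $1,500; money laundering $252,500; robbery $121,000.
Stacking rule: highest base plus 60% of each additional charge. Highest is money laundering at $252,500. Additional: $1,500 × 60% = $900; $121,000 × 60% = $72,600. Combined base = $252,500 + $73,500 = $326,000.
Voluntary surrender to law enforcement (−35%): $326,000 × 0.65 = $211,900.
A deadly weapon other than a firearm was used (+20%): $211,900 × 1.2 = $254,280.
Defendant has surrendered passport (−10%): $254,280 × 0.9 = $228,852.
Defendant is the primary caregiver for a dependent (−$14,250 flat): $228,852 − $14,250 = $214,602.

$214,602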